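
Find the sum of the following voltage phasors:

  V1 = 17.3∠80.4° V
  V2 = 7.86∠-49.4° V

Step 1 — Convert each phasor to rectangular form:
  V1 = 17.3·(cos(80.4°) + j·sin(80.4°)) = 2.885 + j17.06 V
  V2 = 7.86·(cos(-49.4°) + j·sin(-49.4°)) = 5.115 - j5.968 V
Step 2 — Sum components: V_total = 8 + j11.09 V.
Step 3 — Convert to polar: |V_total| = 13.67 V, ∠V_total = 54.2°.

V_total = 13.67∠54.2° V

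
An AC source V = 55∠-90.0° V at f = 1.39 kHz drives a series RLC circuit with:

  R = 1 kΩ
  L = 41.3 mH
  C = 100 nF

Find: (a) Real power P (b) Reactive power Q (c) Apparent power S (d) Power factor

Step 1 — Angular frequency: ω = 2π·f = 2π·1390 = 8734 rad/s.
Step 2 — Component impedances:
  R: Z = R = 1000 Ω
  L: Z = jωL = j·8734·0.0413 = 0 + j360.7 Ω
  C: Z = 1/(jωC) = -j/(ω·C) = 0 - j1145 Ω
Step 3 — Series combination: Z_total = R + L + C = 1000 - j784.3 Ω = 1271∠-38.1° Ω.
Step 4 — Source phasor: V = 55∠-90.0° V = 0 - j55 V.
Step 5 — Current: I = V / Z = 0.02671 - j0.03405 A = 0.04328∠-51.9° A.
Step 6 — Complex power: S = V·I* = 1.873 - j1.469 VA.
Step 7 — Real power: P = Re(S) = 1.873 W.
Step 8 — Reactive power: Q = Im(S) = -1.469 VAR.
Step 9 — Apparent power: |S| = 2.38 VA.
Step 10 — Power factor: PF = P/|S| = 0.7869 (leading).

(a) P = 1.873 W  (b) Q = -1.469 VAR  (c) S = 2.38 VA  (d) PF = 0.7869 (leading)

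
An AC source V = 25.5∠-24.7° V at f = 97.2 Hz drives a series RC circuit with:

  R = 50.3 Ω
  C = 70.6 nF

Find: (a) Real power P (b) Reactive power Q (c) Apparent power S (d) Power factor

Step 1 — Angular frequency: ω = 2π·f = 2π·97.2 = 610.7 rad/s.
Step 2 — Component impedances:
  R: Z = R = 50.3 Ω
  C: Z = 1/(jωC) = -j/(ω·C) = 0 - j2.319e+04 Ω
Step 3 — Series combination: Z_total = R + C = 50.3 - j2.319e+04 Ω = 2.319e+04∠-89.9° Ω.
Step 4 — Source phasor: V = 25.5∠-24.7° V = 23.17 - j10.66 V.
Step 5 — Current: I = V / Z = 0.0004616 + j0.0009979 A = 0.001099∠65.2° A.
Step 6 — Complex power: S = V·I* = 6.081e-05 - j0.02804 VA.
Step 7 — Real power: P = Re(S) = 6.081e-05 W.
Step 8 — Reactive power: Q = Im(S) = -0.02804 VAR.
Step 9 — Apparent power: |S| = 0.02804 VA.
Step 10 — Power factor: PF = P/|S| = 0.002169 (leading).

(a) P = 6.081e-05 W  (b) Q = -0.02804 VAR  (c) S = 0.02804 VA  (d) PF = 0.002169 (leading)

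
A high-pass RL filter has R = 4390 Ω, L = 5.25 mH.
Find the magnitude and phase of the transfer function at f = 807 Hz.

Step 1 — Angular frequency: ω = 2π·807 = 5071 rad/s.
Step 2 — Transfer function: H(jω) = jωL/(R + jωL).
Step 3 — Numerator jωL = j·26.62; denominator R + jωL = 4390 + j26.62.
Step 4 — H = 3.677e-05 + j0.006064.
Step 5 — Magnitude: |H| = 0.006064 (-44.3 dB); phase: φ = 89.7°.

|H| = 0.006064 (-44.3 dB), φ = 89.7°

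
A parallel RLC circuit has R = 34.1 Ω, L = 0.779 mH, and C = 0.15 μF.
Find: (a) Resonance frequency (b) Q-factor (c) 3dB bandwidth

Step 1 — Resonance: ω₀ = 1/√(LC) = 1/√(0.000779·1.5e-07) = 9.251e+04 rad/s.
Step 2 — f₀ = ω₀/(2π) = 1.472e+04 Hz.
Step 3 — Parallel Q: Q = R/(ω₀L) = 34.1/(9.251e+04·0.000779) = 0.4732.
Step 4 — Bandwidth: Δω = ω₀/Q = 1.955e+05 rad/s; BW = Δω/(2π) = 3.112e+04 Hz.

(a) f₀ = 1.472e+04 Hz  (b) Q = 0.4732  (c) BW = 3.112e+04 Hz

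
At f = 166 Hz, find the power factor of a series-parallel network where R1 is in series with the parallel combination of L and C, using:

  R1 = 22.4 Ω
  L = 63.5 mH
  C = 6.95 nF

Step 1 — Angular frequency: ω = 2π·f = 2π·166 = 1043 rad/s.
Step 2 — Component impedances:
  R1: Z = R = 22.4 Ω
  L: Z = jωL = j·1043·0.0635 = 0 + j66.23 Ω
  C: Z = 1/(jωC) = -j/(ω·C) = 0 - j1.38e+05 Ω
Step 3 — Parallel branch: L || C = 1/(1/L + 1/C) = 0 + j66.26 Ω.
Step 4 — Series with R1: Z_total = R1 + (L || C) = 22.4 + j66.26 Ω = 69.95∠71.3° Ω.
Step 5 — Power factor: PF = cos(φ) = Re(Z)/|Z| = 22.4/69.95 = 0.3202.
Step 6 — Type: Im(Z) = 66.26 ⇒ lagging (phase φ = 71.3°).

PF = 0.3202 (lagging, φ = 71.3°)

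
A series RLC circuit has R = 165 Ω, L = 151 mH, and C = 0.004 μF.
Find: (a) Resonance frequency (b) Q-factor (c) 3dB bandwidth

Step 1 — Resonance: ω₀ = 1/√(LC) = 1/√(0.151·4e-09) = 4.069e+04 rad/s.
Step 2 — f₀ = ω₀/(2π) = 6476 Hz.
Step 3 — Series Q: Q = ω₀L/R = 4.069e+04·0.151/165 = 37.24.
Step 4 — Bandwidth: Δω = ω₀/Q = 1093 rad/s; BW = Δω/(2π) = 173.9 Hz.

(a) f₀ = 6476 Hz  (b) Q = 37.24  (c) BW = 173.9 Hz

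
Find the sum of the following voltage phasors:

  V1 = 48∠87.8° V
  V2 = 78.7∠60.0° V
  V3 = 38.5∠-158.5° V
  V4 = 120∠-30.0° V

Step 1 — Convert each phasor to rectangular form:
  V1 = 48·(cos(87.8°) + j·sin(87.8°)) = 1.843 + j47.96 V
  V2 = 78.7·(cos(60.0°) + j·sin(60.0°)) = 39.35 + j68.16 V
  V3 = 38.5·(cos(-158.5°) + j·sin(-158.5°)) = -35.82 - j14.11 V
  V4 = 120·(cos(-30.0°) + j·sin(-30.0°)) = 103.9 - j60 V
Step 2 — Sum components: V_total = 109.3 + j42.01 V.
Step 3 — Convert to polar: |V_total| = 117.1 V, ∠V_total = 21.0°.

V_total = 117.1∠21.0° V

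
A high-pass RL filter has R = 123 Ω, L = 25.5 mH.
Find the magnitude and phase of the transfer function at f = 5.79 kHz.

Step 1 — Angular frequency: ω = 2π·5790 = 3.638e+04 rad/s.
Step 2 — Transfer function: H(jω) = jωL/(R + jωL).
Step 3 — Numerator jωL = j·927.7; denominator R + jωL = 123 + j927.7.
Step 4 — H = 0.9827 + j0.1303.
Step 5 — Magnitude: |H| = 0.9913 (-0.1 dB); phase: φ = 7.6°.

|H| = 0.9913 (-0.1 dB), φ = 7.6°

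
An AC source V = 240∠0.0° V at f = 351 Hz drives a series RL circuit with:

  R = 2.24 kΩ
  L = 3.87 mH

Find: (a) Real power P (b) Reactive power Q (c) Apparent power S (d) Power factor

Step 1 — Angular frequency: ω = 2π·f = 2π·351 = 2205 rad/s.
Step 2 — Component impedances:
  R: Z = R = 2240 Ω
  L: Z = jωL = j·2205·0.00387 = 0 + j8.535 Ω
Step 3 — Series combination: Z_total = R + L = 2240 + j8.535 Ω = 2240∠0.2° Ω.
Step 4 — Source phasor: V = 240∠0.0° V = 240 V.
Step 5 — Current: I = V / Z = 0.1071 - j0.0004082 A = 0.1071∠-0.2° A.
Step 6 — Complex power: S = V·I* = 25.71 + j0.09798 VA.
Step 7 — Real power: P = Re(S) = 25.71 W.
Step 8 — Reactive power: Q = Im(S) = 0.09798 VAR.
Step 9 — Apparent power: |S| = 25.71 VA.
Step 10 — Power factor: PF = P/|S| = 1 (lagging).

(a) P = 25.71 W  (b) Q = 0.09798 VAR  (c) S = 25.71 VA  (d) PF = 1 (lagging)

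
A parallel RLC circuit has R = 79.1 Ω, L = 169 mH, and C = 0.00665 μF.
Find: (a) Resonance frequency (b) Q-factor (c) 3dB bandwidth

Step 1 — Resonance: ω₀ = 1/√(LC) = 1/√(0.169·6.65e-09) = 2.983e+04 rad/s.
Step 2 — f₀ = ω₀/(2π) = 4748 Hz.
Step 3 — Parallel Q: Q = R/(ω₀L) = 79.1/(2.983e+04·0.169) = 0.01569.
Step 4 — Bandwidth: Δω = ω₀/Q = 1.901e+06 rad/s; BW = Δω/(2π) = 3.026e+05 Hz.

(a) f₀ = 4748 Hz  (b) Q = 0.01569  (c) BW = 3.026e+05 Hz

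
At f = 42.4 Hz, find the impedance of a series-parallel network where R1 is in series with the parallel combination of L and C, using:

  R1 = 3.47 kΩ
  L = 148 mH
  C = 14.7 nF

Step 1 — Angular frequency: ω = 2π·f = 2π·42.4 = 266.4 rad/s.
Step 2 — Component impedances:
  R1: Z = R = 3470 Ω
  L: Z = jωL = j·266.4·0.148 = 0 + j39.43 Ω
  C: Z = 1/(jωC) = -j/(ω·C) = 0 - j2.554e+05 Ω
Step 3 — Parallel branch: L || C = 1/(1/L + 1/C) = 0 + j39.43 Ω.
Step 4 — Series with R1: Z_total = R1 + (L || C) = 3470 + j39.43 Ω = 3470∠0.7° Ω.

Z = 3470 + j39.43 Ω = 3470∠0.7° Ω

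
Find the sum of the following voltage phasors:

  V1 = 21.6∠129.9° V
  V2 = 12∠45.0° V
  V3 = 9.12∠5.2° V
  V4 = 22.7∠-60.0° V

Step 1 — Convert each phasor to rectangular form:
  V1 = 21.6·(cos(129.9°) + j·sin(129.9°)) = -13.86 + j16.57 V
  V2 = 12·(cos(45.0°) + j·sin(45.0°)) = 8.485 + j8.485 V
  V3 = 9.12·(cos(5.2°) + j·sin(5.2°)) = 9.082 + j0.8266 V
  V4 = 22.7·(cos(-60.0°) + j·sin(-60.0°)) = 11.35 - j19.66 V
Step 2 — Sum components: V_total = 15.06 + j6.224 V.
Step 3 — Convert to polar: |V_total| = 16.3 V, ∠V_total = 22.5°.

V_total = 16.3∠22.5° V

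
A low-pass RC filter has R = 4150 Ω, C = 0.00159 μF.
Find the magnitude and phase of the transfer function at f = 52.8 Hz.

Step 1 — Angular frequency: ω = 2π·52.8 = 331.8 rad/s.
Step 2 — Transfer function: H(jω) = 1/(1 + jωRC).
Step 3 — Denominator: 1 + jωRC = 1 + j·331.8·4150·1.59e-09 = 1 + j0.002189.
Step 4 — H = 1 - j0.002189.
Step 5 — Magnitude: |H| = 1 (-0.0 dB); phase: φ = -0.1°.

|H| = 1 (-0.0 dB), φ = -0.1°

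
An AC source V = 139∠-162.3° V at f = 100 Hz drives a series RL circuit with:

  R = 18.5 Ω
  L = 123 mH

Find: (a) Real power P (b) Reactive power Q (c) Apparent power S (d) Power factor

Step 1 — Angular frequency: ω = 2π·f = 2π·100 = 628.3 rad/s.
Step 2 — Component impedances:
  R: Z = R = 18.5 Ω
  L: Z = jωL = j·628.3·0.123 = 0 + j77.28 Ω
Step 3 — Series combination: Z_total = R + L = 18.5 + j77.28 Ω = 79.47∠76.5° Ω.
Step 4 — Source phasor: V = 139∠-162.3° V = -132.4 - j42.26 V.
Step 5 — Current: I = V / Z = -0.9051 + j1.497 A = 1.749∠121.2° A.
Step 6 — Complex power: S = V·I* = 56.6 + j236.5 VA.
Step 7 — Real power: P = Re(S) = 56.6 W.
Step 8 — Reactive power: Q = Im(S) = 236.5 VAR.
Step 9 — Apparent power: |S| = 243.1 VA.
Step 10 — Power factor: PF = P/|S| = 0.2328 (lagging).

(a) P = 56.6 W  (b) Q = 236.5 VAR  (c) S = 243.1 VA  (d) PF = 0.2328 (lagging)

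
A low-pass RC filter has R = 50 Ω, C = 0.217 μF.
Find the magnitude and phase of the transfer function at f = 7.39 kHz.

Step 1 — Angular frequency: ω = 2π·7390 = 4.643e+04 rad/s.
Step 2 — Transfer function: H(jω) = 1/(1 + jωRC).
Step 3 — Denominator: 1 + jωRC = 1 + j·4.643e+04·50·2.17e-07 = 1 + j0.5038.
Step 4 — H = 0.7976 - j0.4018.
Step 5 — Magnitude: |H| = 0.8931 (-1.0 dB); phase: φ = -26.7°.

|H| = 0.8931 (-1.0 dB), φ = -26.7°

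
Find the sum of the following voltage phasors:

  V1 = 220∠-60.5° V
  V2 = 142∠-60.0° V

Step 1 — Convert each phasor to rectangular form:
  V1 = 220·(cos(-60.5°) + j·sin(-60.5°)) = 108.3 - j191.5 V
  V2 = 142·(cos(-60.0°) + j·sin(-60.0°)) = 71 - j123 V
Step 2 — Sum components: V_total = 179.3 - j314.5 V.
Step 3 — Convert to polar: |V_total| = 362 V, ∠V_total = -60.3°.

V_total = 362∠-60.3° V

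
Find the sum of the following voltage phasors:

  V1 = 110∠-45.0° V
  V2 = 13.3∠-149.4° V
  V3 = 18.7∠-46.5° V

Step 1 — Convert each phasor to rectangular form:
  V1 = 110·(cos(-45.0°) + j·sin(-45.0°)) = 77.78 - j77.78 V
  V2 = 13.3·(cos(-149.4°) + j·sin(-149.4°)) = -11.45 - j6.77 V
  V3 = 18.7·(cos(-46.5°) + j·sin(-46.5°)) = 12.87 - j13.56 V
Step 2 — Sum components: V_total = 79.21 - j98.12 V.
Step 3 — Convert to polar: |V_total| = 126.1 V, ∠V_total = -51.1°.

V_total = 126.1∠-51.1° V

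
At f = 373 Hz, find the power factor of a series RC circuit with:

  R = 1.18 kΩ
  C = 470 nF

Step 1 — Angular frequency: ω = 2π·f = 2π·373 = 2344 rad/s.
Step 2 — Component impedances:
  R: Z = R = 1180 Ω
  C: Z = 1/(jωC) = -j/(ω·C) = 0 - j907.8 Ω
Step 3 — Series combination: Z_total = R + C = 1180 - j907.8 Ω = 1489∠-37.6° Ω.
Step 4 — Power factor: PF = cos(φ) = Re(Z)/|Z| = 1180/1488.8 = 0.7926.
Step 5 — Type: Im(Z) = -907.8 ⇒ leading (phase φ = -37.6°).

PF = 0.7926 (leading, φ = -37.6°)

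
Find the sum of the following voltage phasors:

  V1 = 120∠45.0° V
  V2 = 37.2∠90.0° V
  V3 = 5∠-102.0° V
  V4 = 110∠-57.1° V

Step 1 — Convert each phasor to rectangular form:
  V1 = 120·(cos(45.0°) + j·sin(45.0°)) = 84.85 + j84.85 V
  V2 = 37.2·(cos(90.0°) + j·sin(90.0°)) = 0 + j37.2 V
  V3 = 5·(cos(-102.0°) + j·sin(-102.0°)) = -1.04 - j4.891 V
  V4 = 110·(cos(-57.1°) + j·sin(-57.1°)) = 59.75 - j92.36 V
Step 2 — Sum components: V_total = 143.6 + j24.8 V.
Step 3 — Convert to polar: |V_total| = 145.7 V, ∠V_total = 9.8°.

V_total = 145.7∠9.8° V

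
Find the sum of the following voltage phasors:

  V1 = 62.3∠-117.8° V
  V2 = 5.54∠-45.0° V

Step 1 — Convert each phasor to rectangular form:
  V1 = 62.3·(cos(-117.8°) + j·sin(-117.8°)) = -29.06 - j55.11 V
  V2 = 5.54·(cos(-45.0°) + j·sin(-45.0°)) = 3.917 - j3.917 V
Step 2 — Sum components: V_total = -25.14 - j59.03 V.
Step 3 — Convert to polar: |V_total| = 64.16 V, ∠V_total = -113.1°.

V_total = 64.16∠-113.1° V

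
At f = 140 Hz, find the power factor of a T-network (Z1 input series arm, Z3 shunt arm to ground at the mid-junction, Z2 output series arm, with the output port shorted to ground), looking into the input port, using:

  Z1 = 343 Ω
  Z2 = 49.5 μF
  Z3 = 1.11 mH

Step 1 — Angular frequency: ω = 2π·f = 2π·140 = 879.6 rad/s.
Step 2 — Component impedances:
  Z1: Z = R = 343 Ω
  Z2: Z = 1/(jωC) = -j/(ω·C) = 0 - j22.97 Ω
  Z3: Z = jωL = j·879.6·0.00111 = 0 + j0.9764 Ω
Step 3 — With the output port shorted to ground, the output series arm Z2 runs from the junction to ground; the shunt arm Z3 also runs from the junction to ground. They appear in parallel: Z3 || Z2 = 0 + j1.02 Ω.
Step 4 — Series with input arm Z1: Z_in = Z1 + (Z3 || Z2) = 343 + j1.02 Ω = 343∠0.2° Ω.
Step 5 — Power factor: PF = cos(φ) = Re(Z)/|Z| = 343/343 = 1.
Step 6 — Type: Im(Z) = 1.02 ⇒ lagging (phase φ = 0.2°).

PF = 1 (lagging, φ = 0.2°)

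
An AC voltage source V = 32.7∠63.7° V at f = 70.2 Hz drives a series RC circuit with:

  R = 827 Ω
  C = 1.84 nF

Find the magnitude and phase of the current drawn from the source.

Step 1 — Angular frequency: ω = 2π·f = 2π·70.2 = 441.1 rad/s.
Step 2 — Component impedances:
  R: Z = R = 827 Ω
  C: Z = 1/(jωC) = -j/(ω·C) = 0 - j1.232e+06 Ω
Step 3 — Series combination: Z_total = R + C = 827 - j1.232e+06 Ω = 1.232e+06∠-90.0° Ω.
Step 4 — Source phasor: V = 32.7∠63.7° V = 14.49 + j29.32 V.
Step 5 — Ohm's law: I = V / Z_total = (14.49 + j29.32) / (827 - j1.232e+06) = -2.378e-05 + j1.177e-05 A.
Step 6 — Convert to polar: |I| = 2.654e-05 A, ∠I = 153.7°.

I = 2.654e-05∠153.7° A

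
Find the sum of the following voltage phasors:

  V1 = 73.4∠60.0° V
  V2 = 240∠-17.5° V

Step 1 — Convert each phasor to rectangular form:
  V1 = 73.4·(cos(60.0°) + j·sin(60.0°)) = 36.7 + j63.57 V
  V2 = 240·(cos(-17.5°) + j·sin(-17.5°)) = 228.9 - j72.17 V
Step 2 — Sum components: V_total = 265.6 - j8.603 V.
Step 3 — Convert to polar: |V_total| = 265.7 V, ∠V_total = -1.9°.

V_total = 265.7∠-1.9° V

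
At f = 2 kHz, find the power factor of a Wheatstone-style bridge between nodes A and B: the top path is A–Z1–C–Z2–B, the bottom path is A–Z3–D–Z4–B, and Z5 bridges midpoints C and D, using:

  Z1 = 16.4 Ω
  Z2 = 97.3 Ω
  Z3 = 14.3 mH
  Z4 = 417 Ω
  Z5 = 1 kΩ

Step 1 — Angular frequency: ω = 2π·f = 2π·2000 = 1.257e+04 rad/s.
Step 2 — Component impedances:
  Z1: Z = R = 16.4 Ω
  Z2: Z = R = 97.3 Ω
  Z3: Z = jωL = j·1.257e+04·0.0143 = 0 + j179.7 Ω
  Z4: Z = R = 417 Ω
  Z5: Z = R = 1000 Ω
Step 3 — Bridge requires nodal analysis (the Z5 bridge couples midpoints C and D, so the two paths cannot be reduced to a simple series/parallel combination). Setting node B to ground and injecting 1 A at node A, the 3-node admittance system at A, C, D solves to V_A = Z_AB = 92.89 + j7.35 Ω = 93.18∠4.5° Ω.
Step 4 — Power factor: PF = cos(φ) = Re(Z)/|Z| = 92.89/93.18 = 0.9969.
Step 5 — Type: Im(Z) = 7.35 ⇒ lagging (phase φ = 4.5°).

PF = 0.9969 (lagging, φ = 4.5°)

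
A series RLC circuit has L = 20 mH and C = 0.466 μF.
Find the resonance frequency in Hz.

Step 1 — Resonance condition Im(Z)=0 gives ω₀ = 1/√(LC).
Step 2 — ω₀ = 1/√(0.02·4.66e-07) = 1.036e+04 rad/s.
Step 3 — f₀ = ω₀/(2π) = 1649 Hz.

f₀ = 1649 Hz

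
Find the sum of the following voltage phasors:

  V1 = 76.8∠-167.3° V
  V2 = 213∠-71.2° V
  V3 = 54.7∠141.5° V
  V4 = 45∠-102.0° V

Step 1 — Convert each phasor to rectangular form:
  V1 = 76.8·(cos(-167.3°) + j·sin(-167.3°)) = -74.92 - j16.88 V
  V2 = 213·(cos(-71.2°) + j·sin(-71.2°)) = 68.64 - j201.6 V
  V3 = 54.7·(cos(141.5°) + j·sin(141.5°)) = -42.81 + j34.05 V
  V4 = 45·(cos(-102.0°) + j·sin(-102.0°)) = -9.356 - j44.02 V
Step 2 — Sum components: V_total = -58.44 - j228.5 V.
Step 3 — Convert to polar: |V_total| = 235.8 V, ∠V_total = -104.3°.

V_total = 235.8∠-104.3° V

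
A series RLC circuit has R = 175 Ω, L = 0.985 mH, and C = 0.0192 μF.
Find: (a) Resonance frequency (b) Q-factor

Step 1 — Resonance condition Im(Z)=0 gives ω₀ = 1/√(LC).
Step 2 — ω₀ = 1/√(0.000985·1.92e-08) = 2.299e+05 rad/s.
Step 3 — f₀ = ω₀/(2π) = 3.66e+04 Hz.
Step 4 — Series Q: Q = ω₀L/R = 2.299e+05·0.000985/175 = 1.294.

(a) f₀ = 3.66e+04 Hz  (b) Q = 1.294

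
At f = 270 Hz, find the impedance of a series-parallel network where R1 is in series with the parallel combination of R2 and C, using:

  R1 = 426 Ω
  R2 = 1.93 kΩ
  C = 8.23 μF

Step 1 — Angular frequency: ω = 2π·f = 2π·270 = 1696 rad/s.
Step 2 — Component impedances:
  R1: Z = R = 426 Ω
  R2: Z = R = 1930 Ω
  C: Z = 1/(jωC) = -j/(ω·C) = 0 - j71.62 Ω
Step 3 — Parallel branch: R2 || C = 1/(1/R2 + 1/C) = 2.654 - j71.53 Ω.
Step 4 — Series with R1: Z_total = R1 + (R2 || C) = 428.7 - j71.53 Ω = 434.6∠-9.5° Ω.

Z = 428.7 - j71.53 Ω = 434.6∠-9.5° Ω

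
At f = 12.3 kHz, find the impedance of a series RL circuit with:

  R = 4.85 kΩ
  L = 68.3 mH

Step 1 — Angular frequency: ω = 2π·f = 2π·1.23e+04 = 7.728e+04 rad/s.
Step 2 — Component impedances:
  R: Z = R = 4850 Ω
  L: Z = jωL = j·7.728e+04·0.0683 = 0 + j5278 Ω
Step 3 — Series combination: Z_total = R + L = 4850 + j5278 Ω = 7168∠47.4° Ω.

Z = 4850 + j5278 Ω = 7168∠47.4° Ω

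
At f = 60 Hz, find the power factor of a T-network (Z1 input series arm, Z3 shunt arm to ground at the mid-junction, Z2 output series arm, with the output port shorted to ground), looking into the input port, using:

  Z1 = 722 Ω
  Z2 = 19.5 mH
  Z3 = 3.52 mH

Step 1 — Angular frequency: ω = 2π·f = 2π·60 = 377 rad/s.
Step 2 — Component impedances:
  Z1: Z = R = 722 Ω
  Z2: Z = jωL = j·377·0.0195 = 0 + j7.351 Ω
  Z3: Z = jωL = j·377·0.00352 = 0 + j1.327 Ω
Step 3 — With the output port shorted to ground, the output series arm Z2 runs from the junction to ground; the shunt arm Z3 also runs from the junction to ground. They appear in parallel: Z3 || Z2 = 0 + j1.124 Ω.
Step 4 — Series with input arm Z1: Z_in = Z1 + (Z3 || Z2) = 722 + j1.124 Ω = 722∠0.1° Ω.
Step 5 — Power factor: PF = cos(φ) = Re(Z)/|Z| = 722/722 = 1.
Step 6 — Type: Im(Z) = 1.124 ⇒ lagging (phase φ = 0.1°).

PF = 1 (lagging, φ = 0.1°)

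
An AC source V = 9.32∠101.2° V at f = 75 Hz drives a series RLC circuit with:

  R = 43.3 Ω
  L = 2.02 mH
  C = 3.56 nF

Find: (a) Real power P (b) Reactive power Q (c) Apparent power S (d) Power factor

Step 1 — Angular frequency: ω = 2π·f = 2π·75 = 471.2 rad/s.
Step 2 — Component impedances:
  R: Z = R = 43.3 Ω
  L: Z = jωL = j·471.2·0.00202 = 0 + j0.9519 Ω
  C: Z = 1/(jωC) = -j/(ω·C) = 0 - j5.961e+05 Ω
Step 3 — Series combination: Z_total = R + L + C = 43.3 - j5.961e+05 Ω = 5.961e+05∠-90.0° Ω.
Step 4 — Source phasor: V = 9.32∠101.2° V = -1.81 + j9.143 V.
Step 5 — Current: I = V / Z = -1.534e-05 - j3.036e-06 A = 1.564e-05∠-168.8° A.
Step 6 — Complex power: S = V·I* = 1.059e-08 - j0.0001457 VA.
Step 7 — Real power: P = Re(S) = 1.059e-08 W.
Step 8 — Reactive power: Q = Im(S) = -0.0001457 VAR.
Step 9 — Apparent power: |S| = 0.0001457 VA.
Step 10 — Power factor: PF = P/|S| = 7.264e-05 (leading).

(a) P = 1.059e-08 W  (b) Q = -0.0001457 VAR  (c) S = 0.0001457 VA  (d) PF = 7.264e-05 (leading)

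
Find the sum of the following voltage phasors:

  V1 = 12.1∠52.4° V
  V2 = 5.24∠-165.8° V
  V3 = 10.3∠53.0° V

Step 1 — Convert each phasor to rectangular form:
  V1 = 12.1·(cos(52.4°) + j·sin(52.4°)) = 7.383 + j9.587 V
  V2 = 5.24·(cos(-165.8°) + j·sin(-165.8°)) = -5.08 - j1.285 V
  V3 = 10.3·(cos(53.0°) + j·sin(53.0°)) = 6.199 + j8.226 V
Step 2 — Sum components: V_total = 8.502 + j16.53 V.
Step 3 — Convert to polar: |V_total| = 18.59 V, ∠V_total = 62.8°.

V_total = 18.59∠62.8° V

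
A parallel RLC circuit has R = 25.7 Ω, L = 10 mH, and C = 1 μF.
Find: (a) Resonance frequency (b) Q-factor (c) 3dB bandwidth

Step 1 — Resonance: ω₀ = 1/√(LC) = 1/√(0.01·1e-06) = 1e+04 rad/s.
Step 2 — f₀ = ω₀/(2π) = 1592 Hz.
Step 3 — Parallel Q: Q = R/(ω₀L) = 25.7/(1e+04·0.01) = 0.257.
Step 4 — Bandwidth: Δω = ω₀/Q = 3.891e+04 rad/s; BW = Δω/(2π) = 6193 Hz.

(a) f₀ = 1592 Hz  (b) Q = 0.257  (c) BW = 6193 Hz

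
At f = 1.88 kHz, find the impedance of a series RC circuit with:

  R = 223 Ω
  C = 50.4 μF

Step 1 — Angular frequency: ω = 2π·f = 2π·1880 = 1.181e+04 rad/s.
Step 2 — Component impedances:
  R: Z = R = 223 Ω
  C: Z = 1/(jωC) = -j/(ω·C) = 0 - j1.68 Ω
Step 3 — Series combination: Z_total = R + C = 223 - j1.68 Ω = 223∠-0.4° Ω.

Z = 223 - j1.68 Ω = 223∠-0.4° Ω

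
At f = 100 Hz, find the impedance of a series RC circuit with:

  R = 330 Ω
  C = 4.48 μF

Step 1 — Angular frequency: ω = 2π·f = 2π·100 = 628.3 rad/s.
Step 2 — Component impedances:
  R: Z = R = 330 Ω
  C: Z = 1/(jωC) = -j/(ω·C) = 0 - j355.3 Ω
Step 3 — Series combination: Z_total = R + C = 330 - j355.3 Ω = 484.9∠-47.1° Ω.

Z = 330 - j355.3 Ω = 484.9∠-47.1° Ω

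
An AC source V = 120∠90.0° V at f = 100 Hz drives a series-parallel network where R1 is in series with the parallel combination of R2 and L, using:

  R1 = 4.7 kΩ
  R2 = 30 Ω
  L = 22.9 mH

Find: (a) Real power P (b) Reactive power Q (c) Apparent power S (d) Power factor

Step 1 — Angular frequency: ω = 2π·f = 2π·100 = 628.3 rad/s.
Step 2 — Component impedances:
  R1: Z = R = 4700 Ω
  R2: Z = R = 30 Ω
  L: Z = jωL = j·628.3·0.0229 = 0 + j14.39 Ω
Step 3 — Parallel branch: R2 || L = 1/(1/R2 + 1/L) = 5.61 + j11.7 Ω.
Step 4 — Series with R1: Z_total = R1 + (R2 || L) = 4706 + j11.7 Ω = 4706∠0.1° Ω.
Step 5 — Source phasor: V = 120∠90.0° V = 0 + j120 V.
Step 6 — Current: I = V / Z = 6.339e-05 + j0.0255 A = 0.0255∠89.9° A.
Step 7 — Complex power: S = V·I* = 3.06 + j0.007607 VA.
Step 8 — Real power: P = Re(S) = 3.06 W.
Step 9 — Reactive power: Q = Im(S) = 0.007607 VAR.
Step 10 — Apparent power: |S| = 3.06 VA.
Step 11 — Power factor: PF = P/|S| = 1 (lagging).

(a) P = 3.06 W  (b) Q = 0.007607 VAR  (c) S = 3.06 VA  (d) PF = 1 (lagging)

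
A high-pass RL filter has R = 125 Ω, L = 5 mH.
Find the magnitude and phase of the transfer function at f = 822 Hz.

Step 1 — Angular frequency: ω = 2π·822 = 5165 rad/s.
Step 2 — Transfer function: H(jω) = jωL/(R + jωL).
Step 3 — Numerator jωL = j·25.82; denominator R + jωL = 125 + j25.82.
Step 4 — H = 0.04093 + j0.1981.
Step 5 — Magnitude: |H| = 0.2023 (-13.9 dB); phase: φ = 78.3°.

|H| = 0.2023 (-13.9 dB), φ = 78.3°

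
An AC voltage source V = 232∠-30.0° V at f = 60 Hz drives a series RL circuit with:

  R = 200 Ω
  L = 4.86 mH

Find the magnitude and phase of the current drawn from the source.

Step 1 — Angular frequency: ω = 2π·f = 2π·60 = 377 rad/s.
Step 2 — Component impedances:
  R: Z = R = 200 Ω
  L: Z = jωL = j·377·0.00486 = 0 + j1.832 Ω
Step 3 — Series combination: Z_total = R + L = 200 + j1.832 Ω = 200∠0.5° Ω.
Step 4 — Source phasor: V = 232∠-30.0° V = 200.9 - j116 V.
Step 5 — Ohm's law: I = V / Z_total = (200.9 - j116) / (200 + j1.832) = 0.9992 - j0.5892 A.
Step 6 — Convert to polar: |I| = 1.16 A, ∠I = -30.5°.

I = 1.16∠-30.5° A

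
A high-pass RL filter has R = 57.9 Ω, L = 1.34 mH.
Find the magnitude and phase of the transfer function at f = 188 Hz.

Step 1 — Angular frequency: ω = 2π·188 = 1181 rad/s.
Step 2 — Transfer function: H(jω) = jωL/(R + jωL).
Step 3 — Numerator jωL = j·1.583; denominator R + jωL = 57.9 + j1.583.
Step 4 — H = 0.0007468 + j0.02732.
Step 5 — Magnitude: |H| = 0.02733 (-31.3 dB); phase: φ = 88.4°.

|H| = 0.02733 (-31.3 dB), φ = 88.4°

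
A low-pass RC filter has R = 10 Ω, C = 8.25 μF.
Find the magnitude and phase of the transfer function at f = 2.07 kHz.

Step 1 — Angular frequency: ω = 2π·2070 = 1.301e+04 rad/s.
Step 2 — Transfer function: H(jω) = 1/(1 + jωRC).
Step 3 — Denominator: 1 + jωRC = 1 + j·1.301e+04·10·8.25e-06 = 1 + j1.073.
Step 4 — H = 0.4648 - j0.4988.
Step 5 — Magnitude: |H| = 0.6818 (-3.3 dB); phase: φ = -47.0°.

|H| = 0.6818 (-3.3 dB), φ = -47.0°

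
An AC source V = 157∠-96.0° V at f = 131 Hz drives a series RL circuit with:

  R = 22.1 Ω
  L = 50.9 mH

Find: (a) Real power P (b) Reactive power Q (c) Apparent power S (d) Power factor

Step 1 — Angular frequency: ω = 2π·f = 2π·131 = 823.1 rad/s.
Step 2 — Component impedances:
  R: Z = R = 22.1 Ω
  L: Z = jωL = j·823.1·0.0509 = 0 + j41.9 Ω
Step 3 — Series combination: Z_total = R + L = 22.1 + j41.9 Ω = 47.37∠62.2° Ω.
Step 4 — Source phasor: V = 157∠-96.0° V = -16.41 - j156.1 V.
Step 5 — Current: I = V / Z = -3.077 - j1.232 A = 3.315∠-158.2° A.
Step 6 — Complex power: S = V·I* = 242.8 + j460.3 VA.
Step 7 — Real power: P = Re(S) = 242.8 W.
Step 8 — Reactive power: Q = Im(S) = 460.3 VAR.
Step 9 — Apparent power: |S| = 520.4 VA.
Step 10 — Power factor: PF = P/|S| = 0.4666 (lagging).

(a) P = 242.8 W  (b) Q = 460.3 VAR  (c) S = 520.4 VA  (d) PF = 0.4666 (lagging)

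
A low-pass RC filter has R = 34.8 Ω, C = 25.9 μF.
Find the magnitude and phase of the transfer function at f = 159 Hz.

Step 1 — Angular frequency: ω = 2π·159 = 999 rad/s.
Step 2 — Transfer function: H(jω) = 1/(1 + jωRC).
Step 3 — Denominator: 1 + jωRC = 1 + j·999·34.8·2.59e-05 = 1 + j0.9004.
Step 4 — H = 0.5522 - j0.4973.
Step 5 — Magnitude: |H| = 0.7431 (-2.6 dB); phase: φ = -42.0°.

|H| = 0.7431 (-2.6 dB), φ = -42.0°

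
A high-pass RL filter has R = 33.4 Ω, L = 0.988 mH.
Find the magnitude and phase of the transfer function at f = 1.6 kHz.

Step 1 — Angular frequency: ω = 2π·1600 = 1.005e+04 rad/s.
Step 2 — Transfer function: H(jω) = jωL/(R + jωL).
Step 3 — Numerator jωL = j·9.932; denominator R + jωL = 33.4 + j9.932.
Step 4 — H = 0.08125 + j0.2732.
Step 5 — Magnitude: |H| = 0.285 (-10.9 dB); phase: φ = 73.4°.

|H| = 0.285 (-10.9 dB), φ = 73.4°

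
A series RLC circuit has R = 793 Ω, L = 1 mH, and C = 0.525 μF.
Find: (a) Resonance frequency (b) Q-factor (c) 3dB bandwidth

Step 1 — Resonance condition Im(Z)=0 gives ω₀ = 1/√(LC).
Step 2 — ω₀ = 1/√(0.001·5.25e-07) = 4.364e+04 rad/s.
Step 3 — f₀ = ω₀/(2π) = 6946 Hz.
Step 4 — Series Q: Q = ω₀L/R = 4.364e+04·0.001/793 = 0.05504.
Step 5 — 3dB bandwidth: Δω = ω₀/Q = 7.93e+05 rad/s; BW = Δω/(2π) = 1.262e+05 Hz.

(a) f₀ = 6946 Hz  (b) Q = 0.05504  (c) BW = 1.262e+05 Hz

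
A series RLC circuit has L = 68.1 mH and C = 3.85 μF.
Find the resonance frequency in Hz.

Step 1 — Resonance condition Im(Z)=0 gives ω₀ = 1/√(LC).
Step 2 — ω₀ = 1/√(0.0681·3.85e-06) = 1953 rad/s.
Step 3 — f₀ = ω₀/(2π) = 310.8 Hz.

f₀ = 310.8 Hz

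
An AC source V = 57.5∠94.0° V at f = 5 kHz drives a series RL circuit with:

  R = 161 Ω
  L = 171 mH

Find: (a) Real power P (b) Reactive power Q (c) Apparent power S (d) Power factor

Step 1 — Angular frequency: ω = 2π·f = 2π·5000 = 3.142e+04 rad/s.
Step 2 — Component impedances:
  R: Z = R = 161 Ω
  L: Z = jωL = j·3.142e+04·0.171 = 0 + j5372 Ω
Step 3 — Series combination: Z_total = R + L = 161 + j5372 Ω = 5375∠88.3° Ω.
Step 4 — Source phasor: V = 57.5∠94.0° V = -4.011 + j57.36 V.
Step 5 — Current: I = V / Z = 0.01065 + j0.001066 A = 0.0107∠5.7° A.
Step 6 — Complex power: S = V·I* = 0.01843 + j0.6149 VA.
Step 7 — Real power: P = Re(S) = 0.01843 W.
Step 8 — Reactive power: Q = Im(S) = 0.6149 VAR.
Step 9 — Apparent power: |S| = 0.6152 VA.
Step 10 — Power factor: PF = P/|S| = 0.02996 (lagging).

(a) P = 0.01843 W  (b) Q = 0.6149 VAR  (c) S = 0.6152 VA  (d) PF = 0.02996 (lagging)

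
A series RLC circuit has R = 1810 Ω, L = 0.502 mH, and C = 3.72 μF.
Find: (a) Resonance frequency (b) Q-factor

Step 1 — Resonance condition Im(Z)=0 gives ω₀ = 1/√(LC).
Step 2 — ω₀ = 1/√(0.000502·3.72e-06) = 2.314e+04 rad/s.
Step 3 — f₀ = ω₀/(2π) = 3683 Hz.
Step 4 — Series Q: Q = ω₀L/R = 2.314e+04·0.000502/1810 = 0.006418.

(a) f₀ = 3683 Hz  (b) Q = 0.006418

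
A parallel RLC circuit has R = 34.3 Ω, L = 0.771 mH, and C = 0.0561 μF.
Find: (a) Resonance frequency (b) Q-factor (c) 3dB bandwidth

Step 1 — Resonance: ω₀ = 1/√(LC) = 1/√(0.000771·5.61e-08) = 1.521e+05 rad/s.
Step 2 — f₀ = ω₀/(2π) = 2.42e+04 Hz.
Step 3 — Parallel Q: Q = R/(ω₀L) = 34.3/(1.521e+05·0.000771) = 0.2926.
Step 4 — Bandwidth: Δω = ω₀/Q = 5.197e+05 rad/s; BW = Δω/(2π) = 8.271e+04 Hz.

(a) f₀ = 2.42e+04 Hz  (b) Q = 0.2926  (c) BW = 8.271e+04 Hz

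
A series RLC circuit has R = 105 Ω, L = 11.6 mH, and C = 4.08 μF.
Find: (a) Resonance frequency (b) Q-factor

Step 1 — Resonance condition Im(Z)=0 gives ω₀ = 1/√(LC).
Step 2 — ω₀ = 1/√(0.0116·4.08e-06) = 4597 rad/s.
Step 3 — f₀ = ω₀/(2π) = 731.6 Hz.
Step 4 — Series Q: Q = ω₀L/R = 4597·0.0116/105 = 0.5078.

(a) f₀ = 731.6 Hz  (b) Q = 0.5078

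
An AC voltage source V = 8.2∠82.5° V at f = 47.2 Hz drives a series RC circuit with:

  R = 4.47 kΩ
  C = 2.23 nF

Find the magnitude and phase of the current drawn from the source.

Step 1 — Angular frequency: ω = 2π·f = 2π·47.2 = 296.6 rad/s.
Step 2 — Component impedances:
  R: Z = R = 4470 Ω
  C: Z = 1/(jωC) = -j/(ω·C) = 0 - j1.512e+06 Ω
Step 3 — Series combination: Z_total = R + C = 4470 - j1.512e+06 Ω = 1.512e+06∠-89.8° Ω.
Step 4 — Source phasor: V = 8.2∠82.5° V = 1.07 + j8.13 V.
Step 5 — Ohm's law: I = V / Z_total = (1.07 + j8.13) / (4470 - j1.512e+06) = -5.374e-06 + j7.237e-07 A.
Step 6 — Convert to polar: |I| = 5.423e-06 A, ∠I = 172.3°.

I = 5.423e-06∠172.3° A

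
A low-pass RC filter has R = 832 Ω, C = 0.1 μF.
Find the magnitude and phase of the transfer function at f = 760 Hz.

Step 1 — Angular frequency: ω = 2π·760 = 4775 rad/s.
Step 2 — Transfer function: H(jω) = 1/(1 + jωRC).
Step 3 — Denominator: 1 + jωRC = 1 + j·4775·832·1e-07 = 1 + j0.3973.
Step 4 — H = 0.8637 - j0.3431.
Step 5 — Magnitude: |H| = 0.9293 (-0.6 dB); phase: φ = -21.7°.

|H| = 0.9293 (-0.6 dB), φ = -21.7°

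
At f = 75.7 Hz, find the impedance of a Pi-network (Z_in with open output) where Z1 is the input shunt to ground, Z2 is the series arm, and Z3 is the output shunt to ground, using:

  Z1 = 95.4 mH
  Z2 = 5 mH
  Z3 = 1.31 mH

Step 1 — Angular frequency: ω = 2π·f = 2π·75.7 = 475.6 rad/s.
Step 2 — Component impedances:
  Z1: Z = jωL = j·475.6·0.0954 = 0 + j45.38 Ω
  Z2: Z = jωL = j·475.6·0.005 = 0 + j2.378 Ω
  Z3: Z = jωL = j·475.6·0.00131 = 0 + j0.6231 Ω
Step 3 — With open output, the series arm Z2 and the output shunt Z3 appear in series to ground: Z2 + Z3 = 0 + j3.001 Ω.
Step 4 — Parallel with input shunt Z1: Z_in = Z1 || (Z2 + Z3) = 0 + j2.815 Ω = 2.815∠90.0° Ω.

Z = 0 + j2.815 Ω = 2.815∠90.0° Ω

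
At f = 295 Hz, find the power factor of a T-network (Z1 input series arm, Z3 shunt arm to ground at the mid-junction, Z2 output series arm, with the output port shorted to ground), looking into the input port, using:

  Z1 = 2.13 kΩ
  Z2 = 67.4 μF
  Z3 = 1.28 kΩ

Step 1 — Angular frequency: ω = 2π·f = 2π·295 = 1854 rad/s.
Step 2 — Component impedances:
  Z1: Z = R = 2130 Ω
  Z2: Z = 1/(jωC) = -j/(ω·C) = 0 - j8.005 Ω
  Z3: Z = R = 1280 Ω
Step 3 — With the output port shorted to ground, the output series arm Z2 runs from the junction to ground; the shunt arm Z3 also runs from the junction to ground. They appear in parallel: Z3 || Z2 = 0.05006 - j8.004 Ω.
Step 4 — Series with input arm Z1: Z_in = Z1 + (Z3 || Z2) = 2130 - j8.004 Ω = 2130∠-0.2° Ω.
Step 5 — Power factor: PF = cos(φ) = Re(Z)/|Z| = 2130/2130 = 1.
Step 6 — Type: Im(Z) = -8.004 ⇒ leading (phase φ = -0.2°).

PF = 1 (leading, φ = -0.2°)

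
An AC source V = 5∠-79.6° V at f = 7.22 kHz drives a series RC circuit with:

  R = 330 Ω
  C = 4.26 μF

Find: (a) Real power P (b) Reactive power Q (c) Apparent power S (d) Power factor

Step 1 — Angular frequency: ω = 2π·f = 2π·7220 = 4.536e+04 rad/s.
Step 2 — Component impedances:
  R: Z = R = 330 Ω
  C: Z = 1/(jωC) = -j/(ω·C) = 0 - j5.175 Ω
Step 3 — Series combination: Z_total = R + C = 330 - j5.175 Ω = 330∠-0.9° Ω.
Step 4 — Source phasor: V = 5∠-79.6° V = 0.9026 - j4.918 V.
Step 5 — Current: I = V / Z = 0.002968 - j0.01486 A = 0.01515∠-78.7° A.
Step 6 — Complex power: S = V·I* = 0.07574 - j0.001188 VA.
Step 7 — Real power: P = Re(S) = 0.07574 W.
Step 8 — Reactive power: Q = Im(S) = -0.001188 VAR.
Step 9 — Apparent power: |S| = 0.07575 VA.
Step 10 — Power factor: PF = P/|S| = 0.9999 (leading).

(a) P = 0.07574 W  (b) Q = -0.001188 VAR  (c) S = 0.07575 VA  (d) PF = 0.9999 (leading)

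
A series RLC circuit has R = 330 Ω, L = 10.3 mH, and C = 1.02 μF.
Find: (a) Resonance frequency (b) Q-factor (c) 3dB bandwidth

Step 1 — Resonance condition Im(Z)=0 gives ω₀ = 1/√(LC).
Step 2 — ω₀ = 1/√(0.0103·1.02e-06) = 9756 rad/s.
Step 3 — f₀ = ω₀/(2π) = 1553 Hz.
Step 4 — Series Q: Q = ω₀L/R = 9756·0.0103/330 = 0.3045.
Step 5 — 3dB bandwidth: Δω = ω₀/Q = 3.204e+04 rad/s; BW = Δω/(2π) = 5099 Hz.

(a) f₀ = 1553 Hz  (b) Q = 0.3045  (c) BW = 5099 Hz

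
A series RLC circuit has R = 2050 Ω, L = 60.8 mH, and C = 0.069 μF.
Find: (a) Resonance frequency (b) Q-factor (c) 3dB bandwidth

Step 1 — Resonance: ω₀ = 1/√(LC) = 1/√(0.0608·6.9e-08) = 1.544e+04 rad/s.
Step 2 — f₀ = ω₀/(2π) = 2457 Hz.
Step 3 — Series Q: Q = ω₀L/R = 1.544e+04·0.0608/2050 = 0.4579.
Step 4 — Bandwidth: Δω = ω₀/Q = 3.372e+04 rad/s; BW = Δω/(2π) = 5366 Hz.

(a) f₀ = 2457 Hz  (b) Q = 0.4579  (c) BW = 5366 Hz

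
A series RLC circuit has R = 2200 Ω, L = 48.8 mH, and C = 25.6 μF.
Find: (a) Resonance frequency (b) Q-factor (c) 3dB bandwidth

Step 1 — Resonance condition Im(Z)=0 gives ω₀ = 1/√(LC).
Step 2 — ω₀ = 1/√(0.0488·2.56e-05) = 894.7 rad/s.
Step 3 — f₀ = ω₀/(2π) = 142.4 Hz.
Step 4 — Series Q: Q = ω₀L/R = 894.7·0.0488/2200 = 0.01985.
Step 5 — 3dB bandwidth: Δω = ω₀/Q = 4.508e+04 rad/s; BW = Δω/(2π) = 7175 Hz.

(a) f₀ = 142.4 Hz  (b) Q = 0.01985  (c) BW = 7175 Hz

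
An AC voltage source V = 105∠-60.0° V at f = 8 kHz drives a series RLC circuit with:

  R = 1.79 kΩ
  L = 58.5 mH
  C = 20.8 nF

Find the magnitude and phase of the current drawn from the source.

Step 1 — Angular frequency: ω = 2π·f = 2π·8000 = 5.027e+04 rad/s.
Step 2 — Component impedances:
  R: Z = R = 1790 Ω
  L: Z = jωL = j·5.027e+04·0.0585 = 0 + j2941 Ω
  C: Z = 1/(jωC) = -j/(ω·C) = 0 - j956.5 Ω
Step 3 — Series combination: Z_total = R + L + C = 1790 + j1984 Ω = 2672∠47.9° Ω.
Step 4 — Source phasor: V = 105∠-60.0° V = 52.5 - j90.93 V.
Step 5 — Ohm's law: I = V / Z_total = (52.5 - j90.93) / (1790 + j1984) = -0.01211 - j0.03738 A.
Step 6 — Convert to polar: |I| = 0.03929 A, ∠I = -107.9°.

I = 0.03929∠-107.9° A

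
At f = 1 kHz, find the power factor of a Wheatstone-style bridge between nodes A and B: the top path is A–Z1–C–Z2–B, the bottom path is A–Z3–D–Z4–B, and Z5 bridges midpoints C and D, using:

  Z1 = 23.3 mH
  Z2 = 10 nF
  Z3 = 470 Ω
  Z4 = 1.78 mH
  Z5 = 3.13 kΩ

Step 1 — Angular frequency: ω = 2π·f = 2π·1000 = 6283 rad/s.
Step 2 — Component impedances:
  Z1: Z = jωL = j·6283·0.0233 = 0 + j146.4 Ω
  Z2: Z = 1/(jωC) = -j/(ω·C) = 0 - j1.592e+04 Ω
  Z3: Z = R = 470 Ω
  Z4: Z = jωL = j·6283·0.00178 = 0 + j11.18 Ω
  Z5: Z = R = 3130 Ω
Step 3 — Bridge requires nodal analysis (the Z5 bridge couples midpoints C and D, so the two paths cannot be reduced to a simple series/parallel combination). Setting node B to ground and injecting 1 A at node A, the 3-node admittance system at A, C, D solves to V_A = Z_AB = 408.2 + j3.154 Ω = 408.2∠0.4° Ω.
Step 4 — Power factor: PF = cos(φ) = Re(Z)/|Z| = 408.2/408.2 = 1.
Step 5 — Type: Im(Z) = 3.154 ⇒ lagging (phase φ = 0.4°).

PF = 1 (lagging, φ = 0.4°)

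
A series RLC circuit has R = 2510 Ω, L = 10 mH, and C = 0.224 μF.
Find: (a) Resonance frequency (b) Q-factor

Step 1 — Resonance condition Im(Z)=0 gives ω₀ = 1/√(LC).
Step 2 — ω₀ = 1/√(0.01·2.24e-07) = 2.113e+04 rad/s.
Step 3 — f₀ = ω₀/(2π) = 3363 Hz.
Step 4 — Series Q: Q = ω₀L/R = 2.113e+04·0.01/2510 = 0.08418.

(a) f₀ = 3363 Hz  (b) Q = 0.08418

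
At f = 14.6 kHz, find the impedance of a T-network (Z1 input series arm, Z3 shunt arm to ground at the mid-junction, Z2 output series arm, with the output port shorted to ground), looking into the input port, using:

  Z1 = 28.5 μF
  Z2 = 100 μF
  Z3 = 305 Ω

Step 1 — Angular frequency: ω = 2π·f = 2π·1.46e+04 = 9.173e+04 rad/s.
Step 2 — Component impedances:
  Z1: Z = 1/(jωC) = -j/(ω·C) = 0 - j0.3825 Ω
  Z2: Z = 1/(jωC) = -j/(ω·C) = 0 - j0.109 Ω
  Z3: Z = R = 305 Ω
Step 3 — With the output port shorted to ground, the output series arm Z2 runs from the junction to ground; the shunt arm Z3 also runs from the junction to ground. They appear in parallel: Z3 || Z2 = 3.896e-05 - j0.109 Ω.
Step 4 — Series with input arm Z1: Z_in = Z1 + (Z3 || Z2) = 3.896e-05 - j0.4915 Ω = 0.4915∠-90.0° Ω.

Z = 3.896e-05 - j0.4915 Ω = 0.4915∠-90.0° Ω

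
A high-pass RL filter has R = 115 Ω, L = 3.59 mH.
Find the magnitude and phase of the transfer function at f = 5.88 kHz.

Step 1 — Angular frequency: ω = 2π·5880 = 3.695e+04 rad/s.
Step 2 — Transfer function: H(jω) = jωL/(R + jωL).
Step 3 — Numerator jωL = j·132.6; denominator R + jωL = 115 + j132.6.
Step 4 — H = 0.5708 + j0.495.
Step 5 — Magnitude: |H| = 0.7555 (-2.4 dB); phase: φ = 40.9°.

|H| = 0.7555 (-2.4 dB), φ = 40.9°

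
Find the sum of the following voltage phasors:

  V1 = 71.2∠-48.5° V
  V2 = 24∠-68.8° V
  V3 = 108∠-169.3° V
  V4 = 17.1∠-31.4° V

Step 1 — Convert each phasor to rectangular form:
  V1 = 71.2·(cos(-48.5°) + j·sin(-48.5°)) = 47.18 - j53.33 V
  V2 = 24·(cos(-68.8°) + j·sin(-68.8°)) = 8.679 - j22.38 V
  V3 = 108·(cos(-169.3°) + j·sin(-169.3°)) = -106.1 - j20.05 V
  V4 = 17.1·(cos(-31.4°) + j·sin(-31.4°)) = 14.6 - j8.909 V
Step 2 — Sum components: V_total = -35.67 - j104.7 V.
Step 3 — Convert to polar: |V_total| = 110.6 V, ∠V_total = -108.8°.

V_total = 110.6∠-108.8° V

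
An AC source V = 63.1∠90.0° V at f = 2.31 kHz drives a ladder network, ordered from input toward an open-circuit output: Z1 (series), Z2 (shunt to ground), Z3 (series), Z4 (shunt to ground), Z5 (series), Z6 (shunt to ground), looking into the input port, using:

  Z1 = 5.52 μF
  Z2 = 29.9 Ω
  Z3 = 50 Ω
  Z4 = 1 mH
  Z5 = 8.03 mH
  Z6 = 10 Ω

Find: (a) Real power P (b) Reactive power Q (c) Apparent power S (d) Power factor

Step 1 — Angular frequency: ω = 2π·f = 2π·2310 = 1.451e+04 rad/s.
Step 2 — Component impedances:
  Z1: Z = 1/(jωC) = -j/(ω·C) = 0 - j12.48 Ω
  Z2: Z = R = 29.9 Ω
  Z3: Z = R = 50 Ω
  Z4: Z = jωL = j·1.451e+04·0.001 = 0 + j14.51 Ω
  Z5: Z = jωL = j·1.451e+04·0.00803 = 0 + j116.5 Ω
  Z6: Z = R = 10 Ω
Step 3 — Ladder network (open output): work backward from the far end, alternating series and parallel combinations. Z_in = 19.01 - j10.72 Ω = 21.83∠-29.4° Ω.
Step 4 — Source phasor: V = 63.1∠90.0° V = 0 + j63.1 V.
Step 5 — Current: I = V / Z = -1.42 + j2.518 A = 2.891∠119.4° A.
Step 6 — Complex power: S = V·I* = 158.9 - j89.62 VA.
Step 7 — Real power: P = Re(S) = 158.9 W.
Step 8 — Reactive power: Q = Im(S) = -89.62 VAR.
Step 9 — Apparent power: |S| = 182.4 VA.
Step 10 — Power factor: PF = P/|S| = 0.871 (leading).

(a) P = 158.9 W  (b) Q = -89.62 VAR  (c) S = 182.4 VA  (d) PF = 0.871 (leading)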